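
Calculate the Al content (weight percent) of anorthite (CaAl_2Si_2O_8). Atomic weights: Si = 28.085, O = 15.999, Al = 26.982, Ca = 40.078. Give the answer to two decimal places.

19.40 weight percent

Formula mass = 1*40.078 + 2*26.982 + 2*28.085 + 8*15.999 = 278.204 g/mol, of which 53.964 g is Al.
So Al makes up 53.964/278.204 = 0.1940 of the mass, i.e. 19.40%.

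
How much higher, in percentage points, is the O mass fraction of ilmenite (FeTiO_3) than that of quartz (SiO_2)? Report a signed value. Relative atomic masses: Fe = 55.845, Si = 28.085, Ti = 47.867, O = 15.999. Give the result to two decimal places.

M(FeTiO_3) = 151.709 g/mol, so wt% O = 47.997/151.709 × 100 = 31.64%.
M(SiO_2) = 60.083 g/mol, so wt% O = 31.998/60.083 × 100 = 53.26%.
31.64 − 53.26 = -21.62 pp.

-21.62 percentage points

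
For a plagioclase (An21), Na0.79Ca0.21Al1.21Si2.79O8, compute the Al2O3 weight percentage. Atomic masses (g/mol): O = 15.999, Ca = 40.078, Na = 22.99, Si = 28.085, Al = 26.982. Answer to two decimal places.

Formula mass = 265.576 g/mol.
1.21 Al → 0.6050 mol Al2O3 per formula unit; M(Al2O3) = 101.961, so Al2O3 mass = 61.686 g.
61.686/265.576 × 100 = 23.23 wt%.

23.23 wt%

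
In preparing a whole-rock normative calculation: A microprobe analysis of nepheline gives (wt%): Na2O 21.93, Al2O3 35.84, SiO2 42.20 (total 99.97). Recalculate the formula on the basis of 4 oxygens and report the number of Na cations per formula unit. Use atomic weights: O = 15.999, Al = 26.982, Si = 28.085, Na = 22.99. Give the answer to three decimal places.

Na2O (M=61.979): mol = 0.35383; Na = 0.70766, O = 0.35383.
Al2O3 (M=101.961): mol = 0.35151; Al = 0.70302, O = 1.05453.
SiO2 (M=60.083): mol = 0.70236; Si = 0.70236, O = 1.40472.
ΣO = 2.81308; factor = 4/ΣO = 1.42193.
Na apfu = 0.70766 × 1.42193 = 1.006.

1.006 Na apfu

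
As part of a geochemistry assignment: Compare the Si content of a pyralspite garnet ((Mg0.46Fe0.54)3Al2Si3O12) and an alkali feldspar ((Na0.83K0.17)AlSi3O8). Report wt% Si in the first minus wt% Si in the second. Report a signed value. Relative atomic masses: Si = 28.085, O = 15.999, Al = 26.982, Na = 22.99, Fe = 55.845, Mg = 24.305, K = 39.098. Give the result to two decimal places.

-13.25 percentage points

M((Mg0.46Fe0.54)3Al2Si3O12) = 454.217 g/mol, so wt% Si = 84.255/454.217 × 100 = 18.55%.
M((Na0.83K0.17)AlSi3O8) = 264.957 g/mol, so wt% Si = 84.255/264.957 × 100 = 31.80%.
18.55 − 31.80 = -13.25 pp.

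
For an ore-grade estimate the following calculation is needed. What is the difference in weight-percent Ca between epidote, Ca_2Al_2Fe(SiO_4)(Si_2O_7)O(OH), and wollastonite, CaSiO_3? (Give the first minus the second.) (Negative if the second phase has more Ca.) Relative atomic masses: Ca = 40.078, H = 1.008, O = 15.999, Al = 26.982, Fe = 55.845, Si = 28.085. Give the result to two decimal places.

First mineral: 80.156 g Ca in 483.215 g formula = 16.59 wt% Ca.
Second mineral: 40.078 g Ca in 116.160 g formula = 34.50 wt% Ca.
16.59% − 34.50% gives a difference of -17.91 percentage points.

-17.91 percentage points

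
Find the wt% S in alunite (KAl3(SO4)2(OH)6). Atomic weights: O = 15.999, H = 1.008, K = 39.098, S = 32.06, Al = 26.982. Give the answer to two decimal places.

M(KAl3(SO4)2(OH)6) = 414.198 g/mol.
S contributes 2 × 32.06 = 64.120 g per mole.
64.120/414.198 = 0.1548 → 15.48%.

15.48 wt%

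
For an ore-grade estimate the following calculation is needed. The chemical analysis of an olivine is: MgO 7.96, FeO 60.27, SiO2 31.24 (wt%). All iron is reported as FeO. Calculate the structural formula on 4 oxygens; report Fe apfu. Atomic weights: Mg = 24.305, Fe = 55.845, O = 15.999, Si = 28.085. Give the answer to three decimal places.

MgO (M=40.304): mol = 0.19750; Mg = 0.19750, O = 0.19750.
FeO (M=71.844): mol = 0.83890; Fe = 0.83890, O = 0.83890.
SiO2 (M=60.083): mol = 0.51995; Si = 0.51995, O = 1.03990.
ΣO = 2.07630; factor = 4/ΣO = 1.92650.
Fe apfu = 0.83890 × 1.92650 = 1.616.

1.616 Fe apfu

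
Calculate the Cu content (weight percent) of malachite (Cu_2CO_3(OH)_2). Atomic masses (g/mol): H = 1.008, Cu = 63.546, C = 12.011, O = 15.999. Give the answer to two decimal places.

Formula mass = 2×63.546 + 1×12.011 + 5×15.999 + 2×1.008 = 221.114 g/mol, of which 127.092 g is Cu.
So Cu makes up 127.092/221.114 = 0.5748 of the mass, i.e. 57.48%.

57.48 weight percent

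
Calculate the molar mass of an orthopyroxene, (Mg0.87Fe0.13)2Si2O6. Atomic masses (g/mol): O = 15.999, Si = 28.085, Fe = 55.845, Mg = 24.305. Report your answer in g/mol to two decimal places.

208.97 g/mol

The formula mass is the sum 1.74·24.305 + 0.26·55.845 + 2·28.085 + 6·15.999.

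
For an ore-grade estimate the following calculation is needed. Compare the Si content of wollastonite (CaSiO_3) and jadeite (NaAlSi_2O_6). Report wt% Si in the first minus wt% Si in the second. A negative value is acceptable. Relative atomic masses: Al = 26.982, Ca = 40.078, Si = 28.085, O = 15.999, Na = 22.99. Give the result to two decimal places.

-3.61 percentage points

M(CaSiO_3) = 116.160 g/mol, so wt% Si = 28.085/116.160 × 100 = 24.18%.
M(NaAlSi_2O_6) = 202.136 g/mol, so wt% Si = 56.170/202.136 × 100 = 27.79%.
24.18 − 27.79 = -3.61 pp.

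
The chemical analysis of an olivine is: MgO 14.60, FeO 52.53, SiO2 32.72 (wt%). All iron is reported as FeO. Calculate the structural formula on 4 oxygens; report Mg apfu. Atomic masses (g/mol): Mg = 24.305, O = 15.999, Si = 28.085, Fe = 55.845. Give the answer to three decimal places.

MgO (M=40.304): mol = 0.36225; Mg = 0.36225, O = 0.36225.
FeO (M=71.844): mol = 0.73117; Fe = 0.73117, O = 0.73117.
SiO2 (M=60.083): mol = 0.54458; Si = 0.54458, O = 1.08916.
ΣO = 2.18258; factor = 4/ΣO = 1.83269.
Mg apfu = 0.36225 × 1.83269 = 0.664.

0.664 Mg apfu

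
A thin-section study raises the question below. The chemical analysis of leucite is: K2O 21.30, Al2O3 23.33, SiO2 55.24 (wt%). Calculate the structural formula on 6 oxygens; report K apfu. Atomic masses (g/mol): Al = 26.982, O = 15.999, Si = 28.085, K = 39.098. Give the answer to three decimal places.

K2O: 21.30/94.195 = 0.22613 mol → 0.45226 mol K, 0.22613 mol O.
Al2O3: 23.33/101.961 = 0.22881 mol → 0.45762 mol Al, 0.68643 mol O.
SiO2: 55.24/60.083 = 0.91939 mol → 0.91939 mol Si, 1.83878 mol O.
Total oxygen = 2.75134 mol. Normalization factor = 6/2.75134 = 2.18076.
K per 6 O = 0.45226 × 2.18076 = 0.986.

0.986 K apfu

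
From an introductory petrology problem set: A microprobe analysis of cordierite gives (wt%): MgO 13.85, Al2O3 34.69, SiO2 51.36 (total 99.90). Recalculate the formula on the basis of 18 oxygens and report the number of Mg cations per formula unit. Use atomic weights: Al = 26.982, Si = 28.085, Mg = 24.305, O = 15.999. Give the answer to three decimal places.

MgO (M=40.304): mol = 0.34364; Mg = 0.34364, O = 0.34364.
Al2O3 (M=101.961): mol = 0.34023; Al = 0.68046, O = 1.02069.
SiO2 (M=60.083): mol = 0.85482; Si = 0.85482, O = 1.70964.
ΣO = 3.07397; factor = 18/ΣO = 5.85562.
Mg apfu = 0.34364 × 5.85562 = 2.012.

2.012 Mg apfu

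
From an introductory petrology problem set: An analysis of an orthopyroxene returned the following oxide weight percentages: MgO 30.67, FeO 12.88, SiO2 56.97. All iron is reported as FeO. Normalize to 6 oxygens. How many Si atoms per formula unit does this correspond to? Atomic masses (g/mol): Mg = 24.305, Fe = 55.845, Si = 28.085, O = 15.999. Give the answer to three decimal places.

MgO: 30.67/40.304 = 0.76097 mol → 0.76097 mol Mg, 0.76097 mol O.
FeO: 12.88/71.844 = 0.17928 mol → 0.17928 mol Fe, 0.17928 mol O.
SiO2: 56.97/60.083 = 0.94819 mol → 0.94819 mol Si, 1.89638 mol O.
Total oxygen = 2.83663 mol. Normalization factor = 6/2.83663 = 2.11519.
Si per 6 O = 0.94819 × 2.11519 = 2.006.

2.006 Si apfu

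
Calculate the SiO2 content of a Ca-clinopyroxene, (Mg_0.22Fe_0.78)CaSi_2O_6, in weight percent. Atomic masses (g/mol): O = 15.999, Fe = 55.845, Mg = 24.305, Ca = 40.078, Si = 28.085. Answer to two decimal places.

49.83 wt%

Molar mass of (Mg_0.22Fe_0.78)CaSi_2O_6 = 0.22×24.305 + 0.78×55.845 + 1×40.078 + 2×28.085 + 6×15.999 = 241.148 g/mol.
Each formula unit contains 2 Si, equivalent to 2/1 = 2.0000 mol SiO2.
M(SiO2) = 1×28.085 + 2×15.999 = 60.083 g/mol.
Mass of SiO2 per formula unit = 2.0000 × 60.083 = 120.166 g.
SiO2 wt% = 120.166 / 241.148 × 100 = 49.83%.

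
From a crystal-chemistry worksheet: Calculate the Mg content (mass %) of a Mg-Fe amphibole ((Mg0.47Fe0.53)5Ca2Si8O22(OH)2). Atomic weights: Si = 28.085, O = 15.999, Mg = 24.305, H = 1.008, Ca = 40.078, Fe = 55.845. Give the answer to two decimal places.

6.38 mass %

M((Mg0.47Fe0.53)5Ca2Si8O22(OH)2) = 895.934 g/mol.
Mg contributes 2.35 × 24.305 = 57.117 g per mole.
57.117/895.934 = 0.0638 → 6.38%.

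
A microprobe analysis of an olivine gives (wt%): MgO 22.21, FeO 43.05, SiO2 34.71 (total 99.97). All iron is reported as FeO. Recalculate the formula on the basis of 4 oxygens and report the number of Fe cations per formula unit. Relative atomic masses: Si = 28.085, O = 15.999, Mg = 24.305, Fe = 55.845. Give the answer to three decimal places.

1.040 Fe apfu

MgO: 22.21/40.304 = 0.55106 mol → 0.55106 mol Mg, 0.55106 mol O.
FeO: 43.05/71.844 = 0.59921 mol → 0.59921 mol Fe, 0.59921 mol O.
SiO2: 34.71/60.083 = 0.57770 mol → 0.57770 mol Si, 1.15540 mol O.
Total oxygen = 2.30567 mol. Normalization factor = 4/2.30567 = 1.73485.
Fe per 4 O = 0.59921 × 1.73485 = 1.040.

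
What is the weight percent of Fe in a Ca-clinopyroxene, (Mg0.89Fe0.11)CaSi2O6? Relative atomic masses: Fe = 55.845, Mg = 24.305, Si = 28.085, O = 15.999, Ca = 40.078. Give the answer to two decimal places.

Molar mass of (Mg0.89Fe0.11)CaSi2O6: 0.89·24.305 + 0.11·55.845 + 1·40.078 + 2·28.085 + 6·15.999 = 220.016 g/mol.
Mass of Fe per formula unit: 0.11 × 55.845 = 6.143 g.
Weight fraction Fe = 6.143 / 220.016 = 0.0279.

2.79 wt%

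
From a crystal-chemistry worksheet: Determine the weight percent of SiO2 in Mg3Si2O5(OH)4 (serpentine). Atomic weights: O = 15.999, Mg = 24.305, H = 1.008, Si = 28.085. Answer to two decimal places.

43.36 wt%

Molar mass of Mg3Si2O5(OH)4 = 3×24.305 + 2×28.085 + 9×15.999 + 4×1.008 = 277.108 g/mol.
Each formula unit contains 2 Si, equivalent to 2/1 = 2.0000 mol SiO2.
M(SiO2) = 1×28.085 + 2×15.999 = 60.083 g/mol.
Mass of SiO2 per formula unit = 2.0000 × 60.083 = 120.166 g.
SiO2 wt% = 120.166 / 277.108 × 100 = 43.36%.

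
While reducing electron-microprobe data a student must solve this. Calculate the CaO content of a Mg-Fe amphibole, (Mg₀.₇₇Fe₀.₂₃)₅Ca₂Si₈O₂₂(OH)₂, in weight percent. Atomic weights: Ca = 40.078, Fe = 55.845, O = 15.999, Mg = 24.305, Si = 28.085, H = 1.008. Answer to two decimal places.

13.22 wt%

Molar mass of (Mg₀.₇₇Fe₀.₂₃)₅Ca₂Si₈O₂₂(OH)₂ = 3.85×24.305 + 1.15×55.845 + 2×40.078 + 8×28.085 + 24×15.999 + 2×1.008 = 848.624 g/mol.
Each formula unit contains 2 Ca, equivalent to 2/1 = 2.0000 mol CaO.
M(CaO) = 1×40.078 + 1×15.999 = 56.077 g/mol.
Mass of CaO per formula unit = 2.0000 × 56.077 = 112.154 g.
CaO wt% = 112.154 / 848.624 × 100 = 13.22%.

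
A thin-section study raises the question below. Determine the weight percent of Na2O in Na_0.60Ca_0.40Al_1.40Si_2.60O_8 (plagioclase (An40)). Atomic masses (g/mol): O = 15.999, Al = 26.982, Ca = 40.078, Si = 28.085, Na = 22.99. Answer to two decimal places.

6.92 wt%

Molar mass of Na_0.60Ca_0.40Al_1.40Si_2.60O_8 = 0.60×22.99 + 0.40×40.078 + 1.40×26.982 + 2.60×28.085 + 8×15.999 = 268.613 g/mol.
Each formula unit contains 0.60 Na, equivalent to 0.60/2 = 0.3000 mol Na2O.
M(Na2O) = 2×22.99 + 1×15.999 = 61.979 g/mol.
Mass of Na2O per formula unit = 0.3000 × 61.979 = 18.594 g.
Na2O wt% = 18.594 / 268.613 × 100 = 6.92%.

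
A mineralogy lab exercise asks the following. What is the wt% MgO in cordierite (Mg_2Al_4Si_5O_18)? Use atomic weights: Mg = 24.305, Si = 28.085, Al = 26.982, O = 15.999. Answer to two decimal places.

13.78 wt%

Molar mass of Mg_2Al_4Si_5O_18 = 2·24.305 + 4·26.982 + 5·28.085 + 18·15.999 = 584.945 g/mol.
Each formula unit contains 2 Mg, equivalent to 2/1 = 2.0000 mol MgO.
M(MgO) = 1×24.305 + 1×15.999 = 40.304 g/mol.
Mass of MgO per formula unit = 2.0000 × 40.304 = 80.608 g.
MgO wt% = 80.608 / 584.945 × 100 = 13.78%.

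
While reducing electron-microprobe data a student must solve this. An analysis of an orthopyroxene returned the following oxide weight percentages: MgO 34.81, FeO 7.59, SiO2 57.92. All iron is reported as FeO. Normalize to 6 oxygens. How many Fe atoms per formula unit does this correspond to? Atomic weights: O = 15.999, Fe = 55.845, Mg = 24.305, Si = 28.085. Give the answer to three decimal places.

0.219 Fe apfu

MgO (M=40.304): mol = 0.86369; Mg = 0.86369, O = 0.86369.
FeO (M=71.844): mol = 0.10565; Fe = 0.10565, O = 0.10565.
SiO2 (M=60.083): mol = 0.96400; Si = 0.96400, O = 1.92800.
ΣO = 2.89734; factor = 6/ΣO = 2.07087.
Fe apfu = 0.10565 × 2.07087 = 0.219.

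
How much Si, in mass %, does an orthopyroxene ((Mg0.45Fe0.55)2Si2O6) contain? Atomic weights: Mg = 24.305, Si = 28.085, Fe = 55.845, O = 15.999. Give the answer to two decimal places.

23.85 mass %

M((Mg0.45Fe0.55)2Si2O6) = 235.468 g/mol.
Si contributes 2 × 28.085 = 56.170 g per mole.
56.170/235.468 = 0.2385 → 23.85%.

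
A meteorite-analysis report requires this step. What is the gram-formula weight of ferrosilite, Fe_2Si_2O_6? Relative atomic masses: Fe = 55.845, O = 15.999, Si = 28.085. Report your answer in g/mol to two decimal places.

263.85 g/mol

Fe: 2 × 55.845 = 111.6900
Si: 2 × 28.085 = 56.1700
O: 6 × 15.999 = 95.9940
Summing the contributions gives the formula mass.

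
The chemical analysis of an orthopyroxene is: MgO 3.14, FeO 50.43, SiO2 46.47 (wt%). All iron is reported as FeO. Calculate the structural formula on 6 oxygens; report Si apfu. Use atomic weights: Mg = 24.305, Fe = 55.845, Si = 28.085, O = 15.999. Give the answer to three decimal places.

1.994 Si apfu

MgO: 3.14/40.304 = 0.07791 mol → 0.07791 mol Mg, 0.07791 mol O.
FeO: 50.43/71.844 = 0.70194 mol → 0.70194 mol Fe, 0.70194 mol O.
SiO2: 46.47/60.083 = 0.77343 mol → 0.77343 mol Si, 1.54686 mol O.
Total oxygen = 2.32671 mol. Normalization factor = 6/2.32671 = 2.57875.
Si per 6 O = 0.77343 × 2.57875 = 1.994.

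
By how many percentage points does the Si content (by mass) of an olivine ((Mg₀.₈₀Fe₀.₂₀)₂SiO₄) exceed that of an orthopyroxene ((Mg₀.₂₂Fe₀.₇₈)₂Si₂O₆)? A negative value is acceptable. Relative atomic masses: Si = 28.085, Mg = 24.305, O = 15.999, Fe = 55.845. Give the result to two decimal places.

M((Mg₀.₈₀Fe₀.₂₀)₂SiO₄) = 153.307 g/mol, so wt% Si = 28.085/153.307 × 100 = 18.32%.
M((Mg₀.₂₂Fe₀.₇₈)₂Si₂O₆) = 249.976 g/mol, so wt% Si = 56.170/249.976 × 100 = 22.47%.
18.32 − 22.47 = -4.15 pp.

-4.15 percentage points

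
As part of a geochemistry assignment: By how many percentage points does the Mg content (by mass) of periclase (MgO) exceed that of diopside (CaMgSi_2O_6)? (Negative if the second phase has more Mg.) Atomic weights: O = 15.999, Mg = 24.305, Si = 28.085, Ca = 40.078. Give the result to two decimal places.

Mg in MgO: molar mass 40.304 g/mol; 1×24.305 = 24.305 g → 60.30 wt%.
Mg in CaMgSi_2O_6: molar mass 216.547 g/mol; 1×24.305 = 24.305 g → 11.22 wt%.
Difference = 60.30 − 11.22 = 49.08 percentage points.

49.08 percentage points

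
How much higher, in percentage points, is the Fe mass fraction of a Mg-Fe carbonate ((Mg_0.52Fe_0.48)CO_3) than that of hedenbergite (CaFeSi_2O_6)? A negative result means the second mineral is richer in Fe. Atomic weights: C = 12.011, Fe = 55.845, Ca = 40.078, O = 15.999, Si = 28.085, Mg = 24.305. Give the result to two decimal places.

4.44 percentage points

First mineral: 26.806 g Fe in 99.452 g formula = 26.95 wt% Fe.
Second mineral: 55.845 g Fe in 248.087 g formula = 22.51 wt% Fe.
26.95% − 22.51% gives a difference of 4.44 percentage points.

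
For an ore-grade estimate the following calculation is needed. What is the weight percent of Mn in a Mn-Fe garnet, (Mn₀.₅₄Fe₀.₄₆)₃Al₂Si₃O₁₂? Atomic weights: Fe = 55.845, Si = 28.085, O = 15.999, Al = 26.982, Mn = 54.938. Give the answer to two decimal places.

17.93 wt%

Formula mass = 1.62×54.938 + 1.38×55.845 + 2×26.982 + 3×28.085 + 12×15.999 = 496.273 g/mol, of which 89.000 g is Mn.
So Mn makes up 89.000/496.273 = 0.1793 of the mass, i.e. 17.93%.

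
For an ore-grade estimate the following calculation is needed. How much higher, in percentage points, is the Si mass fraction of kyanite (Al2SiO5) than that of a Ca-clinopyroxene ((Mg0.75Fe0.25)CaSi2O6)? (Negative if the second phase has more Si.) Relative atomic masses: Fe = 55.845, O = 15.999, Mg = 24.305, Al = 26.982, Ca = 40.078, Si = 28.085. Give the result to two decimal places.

M(Al2SiO5) = 162.044 g/mol, so wt% Si = 28.085/162.044 × 100 = 17.33%.
M((Mg0.75Fe0.25)CaSi2O6) = 224.432 g/mol, so wt% Si = 56.170/224.432 × 100 = 25.03%.
17.33 − 25.03 = -7.70 pp.

-7.70 percentage points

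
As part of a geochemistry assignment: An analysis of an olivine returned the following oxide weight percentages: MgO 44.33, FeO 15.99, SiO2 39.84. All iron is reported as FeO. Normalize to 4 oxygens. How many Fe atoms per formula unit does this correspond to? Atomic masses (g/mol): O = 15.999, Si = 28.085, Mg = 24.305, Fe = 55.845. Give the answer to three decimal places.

0.336 Fe apfu

44.33 wt% MgO ÷ 40.304 g/mol = 1.09989 mol, giving 1.09989 Mg and 1.09989 O.
15.99 wt% FeO ÷ 71.844 g/mol = 0.22257 mol, giving 0.22257 Fe and 0.22257 O.
39.84 wt% SiO2 ÷ 60.083 g/mol = 0.66308 mol, giving 0.66308 Si and 1.32616 O.
Oxygen sums to 2.64862; scaling by 4/2.64862 = 1.51022 puts the formula on 4 O.
Fe: 0.22257 × 1.51022 = 0.336 atoms per formula unit.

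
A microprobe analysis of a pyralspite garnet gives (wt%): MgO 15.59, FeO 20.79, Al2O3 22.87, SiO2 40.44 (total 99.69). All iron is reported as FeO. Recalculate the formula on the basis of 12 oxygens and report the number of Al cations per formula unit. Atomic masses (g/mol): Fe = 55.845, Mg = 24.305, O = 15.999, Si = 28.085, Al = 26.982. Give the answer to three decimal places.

1.997 Al apfu

15.59 wt% MgO ÷ 40.304 g/mol = 0.38681 mol, giving 0.38681 Mg and 0.38681 O.
20.79 wt% FeO ÷ 71.844 g/mol = 0.28938 mol, giving 0.28938 Fe and 0.28938 O.
22.87 wt% Al2O3 ÷ 101.961 g/mol = 0.22430 mol, giving 0.44860 Al and 0.67290 O.
40.44 wt% SiO2 ÷ 60.083 g/mol = 0.67307 mol, giving 0.67307 Si and 1.34614 O.
Oxygen sums to 2.69523; scaling by 12/2.69523 = 4.45231 puts the formula on 12 O.
Al: 0.44860 × 4.45231 = 1.997 atoms per formula unit.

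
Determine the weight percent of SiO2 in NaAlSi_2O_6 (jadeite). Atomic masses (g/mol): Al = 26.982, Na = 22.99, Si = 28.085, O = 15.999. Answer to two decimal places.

Molar mass of NaAlSi_2O_6 = 1·22.99 + 1·26.982 + 2·28.085 + 6·15.999 = 202.136 g/mol.
Each formula unit contains 2 Si, equivalent to 2/1 = 2.0000 mol SiO2.
M(SiO2) = 1×28.085 + 2×15.999 = 60.083 g/mol.
Mass of SiO2 per formula unit = 2.0000 × 60.083 = 120.166 g.
SiO2 wt% = 120.166 / 202.136 × 100 = 59.45%.

59.45 wt%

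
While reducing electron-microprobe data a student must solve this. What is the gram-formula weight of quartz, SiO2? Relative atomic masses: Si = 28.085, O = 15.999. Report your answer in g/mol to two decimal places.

60.08 g/mol

Si: 1 × 28.085 = 28.0850
O: 2 × 15.999 = 31.9980
Summing the contributions gives the formula mass.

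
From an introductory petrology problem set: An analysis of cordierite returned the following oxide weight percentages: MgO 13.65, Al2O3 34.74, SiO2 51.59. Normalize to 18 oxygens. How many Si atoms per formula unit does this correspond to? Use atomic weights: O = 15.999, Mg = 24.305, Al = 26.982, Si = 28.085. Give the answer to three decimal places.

13.65 wt% MgO ÷ 40.304 g/mol = 0.33868 mol, giving 0.33868 Mg and 0.33868 O.
34.74 wt% Al2O3 ÷ 101.961 g/mol = 0.34072 mol, giving 0.68144 Al and 1.02216 O.
51.59 wt% SiO2 ÷ 60.083 g/mol = 0.85865 mol, giving 0.85865 Si and 1.71730 O.
Oxygen sums to 3.07814; scaling by 18/3.07814 = 5.84769 puts the formula on 18 O.
Si: 0.85865 × 5.84769 = 5.021 atoms per formula unit.

5.021 Si apfu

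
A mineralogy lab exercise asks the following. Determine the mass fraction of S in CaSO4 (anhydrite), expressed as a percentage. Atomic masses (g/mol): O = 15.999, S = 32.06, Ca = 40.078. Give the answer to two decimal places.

23.55 weight percent

M(CaSO4) = 136.134 g/mol.
S contributes 1 × 32.06 = 32.060 g per mole.
32.060/136.134 = 0.2355 → 23.55%.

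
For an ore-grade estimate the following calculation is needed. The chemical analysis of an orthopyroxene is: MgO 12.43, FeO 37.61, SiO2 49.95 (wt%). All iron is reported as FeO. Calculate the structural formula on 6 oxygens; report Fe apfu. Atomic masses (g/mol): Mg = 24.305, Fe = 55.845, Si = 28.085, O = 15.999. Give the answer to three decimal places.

12.43 wt% MgO ÷ 40.304 g/mol = 0.30841 mol, giving 0.30841 Mg and 0.30841 O.
37.61 wt% FeO ÷ 71.844 g/mol = 0.52350 mol, giving 0.52350 Fe and 0.52350 O.
49.95 wt% SiO2 ÷ 60.083 g/mol = 0.83135 mol, giving 0.83135 Si and 1.66270 O.
Oxygen sums to 2.49461; scaling by 6/2.49461 = 2.40519 puts the formula on 6 O.
Fe: 0.52350 × 2.40519 = 1.259 atoms per formula unit.

1.259 Fe apfu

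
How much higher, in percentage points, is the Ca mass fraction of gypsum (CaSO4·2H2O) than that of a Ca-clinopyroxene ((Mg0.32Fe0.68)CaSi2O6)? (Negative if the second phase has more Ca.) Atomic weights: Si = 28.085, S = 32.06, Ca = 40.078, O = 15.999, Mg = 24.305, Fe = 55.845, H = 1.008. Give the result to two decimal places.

6.44 percentage points

First mineral: 40.078 g Ca in 172.164 g formula = 23.28 wt% Ca.
Second mineral: 40.078 g Ca in 237.994 g formula = 16.84 wt% Ca.
23.28% − 16.84% gives a difference of 6.44 percentage points.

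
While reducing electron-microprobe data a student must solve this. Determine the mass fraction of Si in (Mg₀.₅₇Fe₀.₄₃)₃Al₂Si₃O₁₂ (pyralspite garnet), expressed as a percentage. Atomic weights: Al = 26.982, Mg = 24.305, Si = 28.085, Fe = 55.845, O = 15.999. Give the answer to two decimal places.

Formula mass = 1.71·24.305 + 1.29·55.845 + 2·26.982 + 3·28.085 + 12·15.999 = 443.809 g/mol, of which 84.255 g is Si.
So Si makes up 84.255/443.809 = 0.1898 of the mass, i.e. 18.98%.

18.98 weight percent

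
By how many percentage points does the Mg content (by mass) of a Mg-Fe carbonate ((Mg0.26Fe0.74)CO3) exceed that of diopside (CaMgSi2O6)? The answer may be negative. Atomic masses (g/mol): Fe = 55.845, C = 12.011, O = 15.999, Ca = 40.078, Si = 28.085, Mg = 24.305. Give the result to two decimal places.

-5.35 percentage points

First mineral: 6.319 g Mg in 107.653 g formula = 5.87 wt% Mg.
Second mineral: 24.305 g Mg in 216.547 g formula = 11.22 wt% Mg.
5.87% − 11.22% gives a difference of -5.35 percentage points.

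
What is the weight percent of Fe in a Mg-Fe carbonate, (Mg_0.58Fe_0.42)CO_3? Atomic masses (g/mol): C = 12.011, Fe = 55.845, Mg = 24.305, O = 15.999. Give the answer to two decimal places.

Formula mass = 0.58·24.305 + 0.42·55.845 + 1·12.011 + 3·15.999 = 97.560 g/mol, of which 23.455 g is Fe.
So Fe makes up 23.455/97.560 = 0.2404 of the mass, i.e. 24.04%.

24.04 wt%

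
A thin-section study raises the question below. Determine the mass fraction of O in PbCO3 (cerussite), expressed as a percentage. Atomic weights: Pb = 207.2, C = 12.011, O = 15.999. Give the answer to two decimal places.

17.96 wt%

Molar mass of PbCO3: 1·207.2 + 1·12.011 + 3·15.999 = 267.208 g/mol.
Mass of O per formula unit: 3 × 15.999 = 47.997 g.
Weight fraction O = 47.997 / 267.208 = 0.1796.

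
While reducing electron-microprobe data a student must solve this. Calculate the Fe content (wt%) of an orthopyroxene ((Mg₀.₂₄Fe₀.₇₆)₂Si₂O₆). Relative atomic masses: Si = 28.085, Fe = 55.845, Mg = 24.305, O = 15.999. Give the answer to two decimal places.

34.13 wt%

M((Mg₀.₂₄Fe₀.₇₆)₂Si₂O₆) = 248.715 g/mol.
Fe contributes 1.52 × 55.845 = 84.884 g per mole.
84.884/248.715 = 0.3413 → 34.13%.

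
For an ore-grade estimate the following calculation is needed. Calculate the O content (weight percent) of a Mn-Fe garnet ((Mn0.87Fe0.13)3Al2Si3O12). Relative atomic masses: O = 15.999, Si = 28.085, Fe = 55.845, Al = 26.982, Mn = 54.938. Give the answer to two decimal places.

38.76 weight percent

Formula mass = 2.61·54.938 + 0.39·55.845 + 2·26.982 + 3·28.085 + 12·15.999 = 495.375 g/mol, of which 191.988 g is O.
So O makes up 191.988/495.375 = 0.3876 of the mass, i.e. 38.76%.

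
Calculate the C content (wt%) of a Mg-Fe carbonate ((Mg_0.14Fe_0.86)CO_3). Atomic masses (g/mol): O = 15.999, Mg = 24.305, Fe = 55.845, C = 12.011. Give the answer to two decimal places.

Formula mass = 0.14×24.305 + 0.86×55.845 + 1×12.011 + 3×15.999 = 111.437 g/mol, of which 12.011 g is C.
So C makes up 12.011/111.437 = 0.1078 of the mass, i.e. 10.78%.

10.78 wt%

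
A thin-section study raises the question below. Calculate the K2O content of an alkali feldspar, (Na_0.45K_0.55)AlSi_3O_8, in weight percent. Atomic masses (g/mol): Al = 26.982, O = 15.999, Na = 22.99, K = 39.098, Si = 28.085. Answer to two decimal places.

Formula mass = 271.078 g/mol.
0.55 K → 0.2750 mol K2O per formula unit; M(K2O) = 94.195, so K2O mass = 25.904 g.
25.904/271.078 × 100 = 9.56 wt%.

9.56 wt%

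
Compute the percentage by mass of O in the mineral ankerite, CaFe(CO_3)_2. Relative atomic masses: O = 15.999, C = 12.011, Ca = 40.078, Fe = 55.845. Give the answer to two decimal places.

Formula mass = 1*40.078 + 1*55.845 + 2*12.011 + 6*15.999 = 215.939 g/mol, of which 95.994 g is O.
So O makes up 95.994/215.939 = 0.4445 of the mass, i.e. 44.45%.

44.45 mass %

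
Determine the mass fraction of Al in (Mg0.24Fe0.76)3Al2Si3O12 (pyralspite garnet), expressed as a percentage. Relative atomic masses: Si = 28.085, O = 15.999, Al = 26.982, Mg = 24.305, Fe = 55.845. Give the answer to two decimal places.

11.36 weight percent

Formula mass = 0.72*24.305 + 2.28*55.845 + 2*26.982 + 3*28.085 + 12*15.999 = 475.033 g/mol, of which 53.964 g is Al.
So Al makes up 53.964/475.033 = 0.1136 of the mass, i.e. 11.36%.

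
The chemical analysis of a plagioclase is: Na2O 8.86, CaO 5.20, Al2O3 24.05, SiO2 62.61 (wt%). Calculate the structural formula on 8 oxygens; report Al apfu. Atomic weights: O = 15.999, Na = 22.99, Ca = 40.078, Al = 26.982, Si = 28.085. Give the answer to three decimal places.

1.247 Al apfu

Na2O: 8.86/61.979 = 0.14295 mol → 0.28590 mol Na, 0.14295 mol O.
CaO: 5.20/56.077 = 0.09273 mol → 0.09273 mol Ca, 0.09273 mol O.
Al2O3: 24.05/101.961 = 0.23587 mol → 0.47174 mol Al, 0.70761 mol O.
SiO2: 62.61/60.083 = 1.04206 mol → 1.04206 mol Si, 2.08412 mol O.
Total oxygen = 3.02741 mol. Normalization factor = 8/3.02741 = 2.64252.
Al per 8 O = 0.47174 × 2.64252 = 1.247.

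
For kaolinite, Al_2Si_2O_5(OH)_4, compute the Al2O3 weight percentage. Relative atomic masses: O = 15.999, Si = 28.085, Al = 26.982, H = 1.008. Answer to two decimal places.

39.50 wt%

Molar mass of Al_2Si_2O_5(OH)_4 = 2*26.982 + 2*28.085 + 9*15.999 + 4*1.008 = 258.157 g/mol.
Each formula unit contains 2 Al, equivalent to 2/2 = 1.0000 mol Al2O3.
M(Al2O3) = 2×26.982 + 3×15.999 = 101.961 g/mol.
Mass of Al2O3 per formula unit = 1.0000 × 101.961 = 101.961 g.
Al2O3 wt% = 101.961 / 258.157 × 100 = 39.50%.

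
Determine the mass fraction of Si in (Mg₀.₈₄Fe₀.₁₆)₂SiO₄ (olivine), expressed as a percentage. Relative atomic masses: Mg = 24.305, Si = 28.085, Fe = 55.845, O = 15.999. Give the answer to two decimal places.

18.63 wt%

Formula mass = 1.68*24.305 + 0.32*55.845 + 1*28.085 + 4*15.999 = 150.784 g/mol, of which 28.085 g is Si.
So Si makes up 28.085/150.784 = 0.1863 of the mass, i.e. 18.63%.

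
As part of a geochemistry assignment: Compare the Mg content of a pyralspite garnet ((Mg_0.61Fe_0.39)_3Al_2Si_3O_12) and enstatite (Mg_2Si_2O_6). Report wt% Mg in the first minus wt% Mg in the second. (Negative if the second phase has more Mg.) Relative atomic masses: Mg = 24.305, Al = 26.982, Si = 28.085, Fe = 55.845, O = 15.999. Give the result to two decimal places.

-14.10 percentage points

M((Mg_0.61Fe_0.39)_3Al_2Si_3O_12) = 440.024 g/mol, so wt% Mg = 44.478/440.024 × 100 = 10.11%.
M(Mg_2Si_2O_6) = 200.774 g/mol, so wt% Mg = 48.610/200.774 × 100 = 24.21%.
10.11 − 24.21 = -14.10 pp.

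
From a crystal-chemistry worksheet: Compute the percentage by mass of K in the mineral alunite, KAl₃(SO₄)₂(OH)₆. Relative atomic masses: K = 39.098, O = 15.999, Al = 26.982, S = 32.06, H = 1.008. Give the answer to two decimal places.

9.44 mass %

Formula mass = 1·39.098 + 3·26.982 + 2·32.06 + 14·15.999 + 6·1.008 = 414.198 g/mol, of which 39.098 g is K.
So K makes up 39.098/414.198 = 0.0944 of the mass, i.e. 9.44%.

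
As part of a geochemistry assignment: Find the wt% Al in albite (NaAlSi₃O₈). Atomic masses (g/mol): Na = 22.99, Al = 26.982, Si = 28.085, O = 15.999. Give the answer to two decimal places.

10.29 mass %

Molar mass of NaAlSi₃O₈: 1*22.99 + 1*26.982 + 3*28.085 + 8*15.999 = 262.219 g/mol.
Mass of Al per formula unit: 1 × 26.982 = 26.982 g.
Weight fraction Al = 26.982 / 262.219 = 0.1029.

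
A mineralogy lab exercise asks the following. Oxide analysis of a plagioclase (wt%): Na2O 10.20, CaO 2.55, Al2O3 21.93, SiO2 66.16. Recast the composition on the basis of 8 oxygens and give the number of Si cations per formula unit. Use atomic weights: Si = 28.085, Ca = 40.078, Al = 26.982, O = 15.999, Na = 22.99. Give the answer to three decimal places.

2.881 Si apfu

10.20 wt% Na2O ÷ 61.979 g/mol = 0.16457 mol, giving 0.32914 Na and 0.16457 O.
2.55 wt% CaO ÷ 56.077 g/mol = 0.04547 mol, giving 0.04547 Ca and 0.04547 O.
21.93 wt% Al2O3 ÷ 101.961 g/mol = 0.21508 mol, giving 0.43016 Al and 0.64524 O.
66.16 wt% SiO2 ÷ 60.083 g/mol = 1.10114 mol, giving 1.10114 Si and 2.20228 O.
Oxygen sums to 3.05756; scaling by 8/3.05756 = 2.61647 puts the formula on 8 O.
Si: 1.10114 × 2.61647 = 2.881 atoms per formula unit.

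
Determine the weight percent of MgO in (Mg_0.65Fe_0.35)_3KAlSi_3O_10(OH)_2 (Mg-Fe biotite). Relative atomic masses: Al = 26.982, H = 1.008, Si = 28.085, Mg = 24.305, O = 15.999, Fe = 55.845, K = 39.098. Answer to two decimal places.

M((Mg_0.65Fe_0.35)_3KAlSi_3O_10(OH)_2) = 450.371 g/mol; M(MgO) = 40.304 g/mol.
Moles MgO per formula unit = 1.95 Mg ÷ 1 = 1.9500.
MgO fraction = (1.9500 × 40.304) / 450.371 = 78.593/450.371 = 0.1745.

17.45 wt%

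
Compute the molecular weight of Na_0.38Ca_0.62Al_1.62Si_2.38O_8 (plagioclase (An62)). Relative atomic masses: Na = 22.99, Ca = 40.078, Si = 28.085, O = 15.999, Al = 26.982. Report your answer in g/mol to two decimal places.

The formula mass is the sum 0.38(22.99) + 0.62(40.078) + 1.62(26.982) + 2.38(28.085) + 8(15.999).

272.13 g/mol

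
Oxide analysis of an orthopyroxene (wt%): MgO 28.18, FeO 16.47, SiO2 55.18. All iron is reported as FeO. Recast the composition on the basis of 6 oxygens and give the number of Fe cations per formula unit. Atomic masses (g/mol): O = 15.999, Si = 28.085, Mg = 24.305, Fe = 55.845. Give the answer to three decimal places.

0.497 Fe apfu

MgO (M=40.304): mol = 0.69919; Mg = 0.69919, O = 0.69919.
FeO (M=71.844): mol = 0.22925; Fe = 0.22925, O = 0.22925.
SiO2 (M=60.083): mol = 0.91840; Si = 0.91840, O = 1.83680.
ΣO = 2.76524; factor = 6/ΣO = 2.16979.
Fe apfu = 0.22925 × 2.16979 = 0.497.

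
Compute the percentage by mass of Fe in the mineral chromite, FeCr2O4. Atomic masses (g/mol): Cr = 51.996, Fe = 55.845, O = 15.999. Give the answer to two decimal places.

24.95 weight percent

Molar mass of FeCr2O4: 1*55.845 + 2*51.996 + 4*15.999 = 223.833 g/mol.
Mass of Fe per formula unit: 1 × 55.845 = 55.845 g.
Weight fraction Fe = 55.845 / 223.833 = 0.2495.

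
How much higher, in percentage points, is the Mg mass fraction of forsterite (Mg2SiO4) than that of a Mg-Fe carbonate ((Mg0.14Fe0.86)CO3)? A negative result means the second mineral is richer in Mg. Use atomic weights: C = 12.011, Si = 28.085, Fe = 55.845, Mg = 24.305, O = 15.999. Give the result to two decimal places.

31.50 percentage points

Mg in Mg2SiO4: molar mass 140.691 g/mol; 2×24.305 = 48.610 g → 34.55 wt%.
Mg in (Mg0.14Fe0.86)CO3: molar mass 111.437 g/mol; 0.14×24.305 = 3.403 g → 3.05 wt%.
Difference = 34.55 − 3.05 = 31.50 percentage points.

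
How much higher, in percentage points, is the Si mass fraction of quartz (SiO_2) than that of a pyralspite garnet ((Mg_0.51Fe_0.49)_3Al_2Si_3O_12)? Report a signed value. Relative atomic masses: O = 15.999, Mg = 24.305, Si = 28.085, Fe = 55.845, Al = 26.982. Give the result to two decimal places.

28.00 percentage points

First mineral: 28.085 g Si in 60.083 g formula = 46.74 wt% Si.
Second mineral: 84.255 g Si in 449.486 g formula = 18.74 wt% Si.
46.74% − 18.74% gives a difference of 28.00 percentage points.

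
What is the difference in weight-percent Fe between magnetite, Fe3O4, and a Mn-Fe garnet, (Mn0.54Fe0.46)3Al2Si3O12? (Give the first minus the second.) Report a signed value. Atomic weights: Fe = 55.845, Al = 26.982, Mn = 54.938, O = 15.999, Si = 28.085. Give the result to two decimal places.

First mineral: 167.535 g Fe in 231.531 g formula = 72.36 wt% Fe.
Second mineral: 77.066 g Fe in 496.273 g formula = 15.53 wt% Fe.
72.36% − 15.53% gives a difference of 56.83 percentage points.

56.83 percentage points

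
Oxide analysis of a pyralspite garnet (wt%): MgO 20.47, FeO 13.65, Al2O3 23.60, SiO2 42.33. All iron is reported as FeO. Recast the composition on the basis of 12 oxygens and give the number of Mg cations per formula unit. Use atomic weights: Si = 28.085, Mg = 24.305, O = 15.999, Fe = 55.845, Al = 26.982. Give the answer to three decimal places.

2.176 Mg apfu

20.47 wt% MgO ÷ 40.304 g/mol = 0.50789 mol, giving 0.50789 Mg and 0.50789 O.
13.65 wt% FeO ÷ 71.844 g/mol = 0.18999 mol, giving 0.18999 Fe and 0.18999 O.
23.60 wt% Al2O3 ÷ 101.961 g/mol = 0.23146 mol, giving 0.46292 Al and 0.69438 O.
42.33 wt% SiO2 ÷ 60.083 g/mol = 0.70453 mol, giving 0.70453 Si and 1.40906 O.
Oxygen sums to 2.80132; scaling by 12/2.80132 = 4.28369 puts the formula on 12 O.
Mg: 0.50789 × 4.28369 = 2.176 atoms per formula unit.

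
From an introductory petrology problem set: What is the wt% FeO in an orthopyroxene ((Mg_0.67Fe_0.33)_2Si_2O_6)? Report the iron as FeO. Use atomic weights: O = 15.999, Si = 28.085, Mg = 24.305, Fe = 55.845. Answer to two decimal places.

Molar mass of (Mg_0.67Fe_0.33)_2Si_2O_6 = 1.34*24.305 + 0.66*55.845 + 2*28.085 + 6*15.999 = 221.590 g/mol.
Each formula unit contains 0.66 Fe, equivalent to 0.66/1 = 0.6600 mol FeO.
M(FeO) = 1×55.845 + 1×15.999 = 71.844 g/mol.
Mass of FeO per formula unit = 0.6600 × 71.844 = 47.417 g.
FeO wt% = 47.417 / 221.590 × 100 = 21.40%.

21.40 wt%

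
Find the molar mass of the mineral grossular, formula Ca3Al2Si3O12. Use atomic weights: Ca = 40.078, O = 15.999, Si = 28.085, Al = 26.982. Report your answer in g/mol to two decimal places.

450.44 g/mol

Ca: 3 × 40.078 = 120.2340
Al: 2 × 26.982 = 53.9640
Si: 3 × 28.085 = 84.2550
O: 12 × 15.999 = 191.9880
Summing the contributions gives the formula mass.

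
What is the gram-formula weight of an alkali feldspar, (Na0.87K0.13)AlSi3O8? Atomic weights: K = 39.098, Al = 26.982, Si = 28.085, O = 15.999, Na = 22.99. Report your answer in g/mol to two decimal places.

Na: 0.87 × 22.99 = 20.0013
K: 0.13 × 39.098 = 5.0827
Al: 1 × 26.982 = 26.9820
Si: 3 × 28.085 = 84.2550
O: 8 × 15.999 = 127.9920
Summing the contributions gives the formula mass.

264.31 g/mol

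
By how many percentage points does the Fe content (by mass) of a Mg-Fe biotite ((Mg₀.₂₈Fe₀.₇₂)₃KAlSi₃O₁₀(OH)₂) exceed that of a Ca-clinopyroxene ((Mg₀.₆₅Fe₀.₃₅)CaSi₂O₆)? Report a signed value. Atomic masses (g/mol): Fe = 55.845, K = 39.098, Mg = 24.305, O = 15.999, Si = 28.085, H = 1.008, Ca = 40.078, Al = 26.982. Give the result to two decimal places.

M((Mg₀.₂₈Fe₀.₇₂)₃KAlSi₃O₁₀(OH)₂) = 485.380 g/mol, so wt% Fe = 120.625/485.380 × 100 = 24.85%.
M((Mg₀.₆₅Fe₀.₃₅)CaSi₂O₆) = 227.586 g/mol, so wt% Fe = 19.546/227.586 × 100 = 8.59%.
24.85 − 8.59 = 16.26 pp.

16.26 percentage points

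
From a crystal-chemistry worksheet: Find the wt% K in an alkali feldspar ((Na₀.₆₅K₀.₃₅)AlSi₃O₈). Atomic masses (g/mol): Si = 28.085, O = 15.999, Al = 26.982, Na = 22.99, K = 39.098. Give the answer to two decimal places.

Formula mass = 0.65·22.99 + 0.35·39.098 + 1·26.982 + 3·28.085 + 8·15.999 = 267.857 g/mol, of which 13.684 g is K.
So K makes up 13.684/267.857 = 0.0511 of the mass, i.e. 5.11%.

5.11 weight percent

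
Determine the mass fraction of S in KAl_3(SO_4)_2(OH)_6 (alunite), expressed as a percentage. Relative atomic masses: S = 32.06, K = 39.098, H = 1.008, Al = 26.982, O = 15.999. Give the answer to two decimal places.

Molar mass of KAl_3(SO_4)_2(OH)_6: 1·39.098 + 3·26.982 + 2·32.06 + 14·15.999 + 6·1.008 = 414.198 g/mol.
Mass of S per formula unit: 2 × 32.06 = 64.120 g.
Weight fraction S = 64.120 / 414.198 = 0.1548.

15.48 weight percent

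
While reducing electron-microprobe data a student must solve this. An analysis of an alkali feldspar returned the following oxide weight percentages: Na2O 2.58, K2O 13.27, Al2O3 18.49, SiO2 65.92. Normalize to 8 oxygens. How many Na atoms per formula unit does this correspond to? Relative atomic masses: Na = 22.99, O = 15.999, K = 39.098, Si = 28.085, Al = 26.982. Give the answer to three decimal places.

0.228 Na apfu

Na2O (M=61.979): mol = 0.04163; Na = 0.08326, O = 0.04163.
K2O (M=94.195): mol = 0.14088; K = 0.28176, O = 0.14088.
Al2O3 (M=101.961): mol = 0.18134; Al = 0.36268, O = 0.54402.
SiO2 (M=60.083): mol = 1.09715; Si = 1.09715, O = 2.19430.
ΣO = 2.92083; factor = 8/ΣO = 2.73895.
Na apfu = 0.08326 × 2.73895 = 0.228.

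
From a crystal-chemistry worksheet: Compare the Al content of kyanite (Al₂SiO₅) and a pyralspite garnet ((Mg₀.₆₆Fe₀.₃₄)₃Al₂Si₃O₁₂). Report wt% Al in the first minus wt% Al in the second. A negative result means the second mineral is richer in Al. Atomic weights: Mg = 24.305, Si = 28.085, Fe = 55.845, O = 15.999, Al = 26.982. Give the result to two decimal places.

20.90 percentage points

M(Al₂SiO₅) = 162.044 g/mol, so wt% Al = 53.964/162.044 × 100 = 33.30%.
M((Mg₀.₆₆Fe₀.₃₄)₃Al₂Si₃O₁₂) = 435.293 g/mol, so wt% Al = 53.964/435.293 × 100 = 12.40%.
33.30 − 12.40 = 20.90 pp.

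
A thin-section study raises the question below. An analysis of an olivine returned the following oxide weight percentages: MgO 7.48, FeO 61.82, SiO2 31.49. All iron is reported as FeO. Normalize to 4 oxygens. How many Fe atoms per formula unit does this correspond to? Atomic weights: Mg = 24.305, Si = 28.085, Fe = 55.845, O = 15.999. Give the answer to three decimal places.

7.48 wt% MgO ÷ 40.304 g/mol = 0.18559 mol, giving 0.18559 Mg and 0.18559 O.
61.82 wt% FeO ÷ 71.844 g/mol = 0.86048 mol, giving 0.86048 Fe and 0.86048 O.
31.49 wt% SiO2 ÷ 60.083 g/mol = 0.52411 mol, giving 0.52411 Si and 1.04822 O.
Oxygen sums to 2.09429; scaling by 4/2.09429 = 1.90996 puts the formula on 4 O.
Fe: 0.86048 × 1.90996 = 1.643 atoms per formula unit.

1.643 Fe apfu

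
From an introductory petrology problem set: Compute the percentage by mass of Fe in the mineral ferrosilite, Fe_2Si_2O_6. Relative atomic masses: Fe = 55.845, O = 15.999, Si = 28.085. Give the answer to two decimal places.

M(Fe_2Si_2O_6) = 263.854 g/mol.
Fe contributes 2 × 55.845 = 111.690 g per mole.
111.690/263.854 = 0.4233 → 42.33%.

42.33 wt%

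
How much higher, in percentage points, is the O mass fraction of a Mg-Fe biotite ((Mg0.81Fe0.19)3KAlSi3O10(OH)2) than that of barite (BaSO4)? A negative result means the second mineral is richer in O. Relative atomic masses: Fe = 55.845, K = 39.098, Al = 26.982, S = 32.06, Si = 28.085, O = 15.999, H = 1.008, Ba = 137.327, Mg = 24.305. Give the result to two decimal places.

O in (Mg0.81Fe0.19)3KAlSi3O10(OH)2: molar mass 435.232 g/mol; 12×15.999 = 191.988 g → 44.11 wt%.
O in BaSO4: molar mass 233.383 g/mol; 4×15.999 = 63.996 g → 27.42 wt%.
Difference = 44.11 − 27.42 = 16.69 percentage points.

16.69 percentage points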